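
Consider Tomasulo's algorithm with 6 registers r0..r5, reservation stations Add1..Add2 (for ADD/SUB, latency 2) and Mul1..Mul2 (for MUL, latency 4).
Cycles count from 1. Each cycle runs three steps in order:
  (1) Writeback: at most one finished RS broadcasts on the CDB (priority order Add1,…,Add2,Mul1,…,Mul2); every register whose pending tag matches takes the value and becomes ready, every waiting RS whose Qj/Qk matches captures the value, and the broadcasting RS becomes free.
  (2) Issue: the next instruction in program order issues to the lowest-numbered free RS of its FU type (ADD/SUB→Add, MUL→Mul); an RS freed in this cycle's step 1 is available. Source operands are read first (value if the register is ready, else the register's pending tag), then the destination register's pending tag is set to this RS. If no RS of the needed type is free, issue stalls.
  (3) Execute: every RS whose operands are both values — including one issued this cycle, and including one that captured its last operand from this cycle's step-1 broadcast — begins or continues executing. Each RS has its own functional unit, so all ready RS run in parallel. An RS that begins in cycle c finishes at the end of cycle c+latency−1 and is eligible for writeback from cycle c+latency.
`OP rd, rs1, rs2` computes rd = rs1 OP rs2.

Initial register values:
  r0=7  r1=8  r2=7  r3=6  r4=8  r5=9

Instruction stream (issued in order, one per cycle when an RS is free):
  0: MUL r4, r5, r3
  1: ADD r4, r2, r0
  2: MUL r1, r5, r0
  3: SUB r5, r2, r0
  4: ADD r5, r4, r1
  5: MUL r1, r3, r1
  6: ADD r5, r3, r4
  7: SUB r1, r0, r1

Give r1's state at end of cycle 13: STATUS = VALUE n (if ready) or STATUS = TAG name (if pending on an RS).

  c1: issue MUL r4<-Mul1  regs: r0:7,r1:8,r2:7,r3:6,r4:Mul1,r5:9
  c2: issue ADD r4<-Add1  regs: r0:7,r1:8,r2:7,r3:6,r4:Add1,r5:9
  c3: issue MUL r1<-Mul2  regs: r0:7,r1:Mul2,r2:7,r3:6,r4:Add1,r5:9
  c4: CDB Add1=14; issue SUB r5<-Add1  regs: r0:7,r1:Mul2,r2:7,r3:6,r4:14,r5:Add1
  c5: CDB Mul1=54; issue ADD r5<-Add2  regs: r0:7,r1:Mul2,r2:7,r3:6,r4:14,r5:Add2
  c6: CDB Add1=0; issue MUL r1<-Mul1  regs: r0:7,r1:Mul1,r2:7,r3:6,r4:14,r5:Add2
  c7: CDB Mul2=63; issue ADD r5<-Add1  regs: r0:7,r1:Mul1,r2:7,r3:6,r4:14,r5:Add1
  c8: stall  regs: r0:7,r1:Mul1,r2:7,r3:6,r4:14,r5:Add1
  c9: CDB Add1=20; issue SUB r1<-Add1  regs: r0:7,r1:Add1,r2:7,r3:6,r4:14,r5:20
  c10: CDB Add2=77  regs: r0:7,r1:Add1,r2:7,r3:6,r4:14,r5:20
  c11: CDB Mul1=378  regs: r0:7,r1:Add1,r2:7,r3:6,r4:14,r5:20
  c12: -  regs: r0:7,r1:Add1,r2:7,r3:6,r4:14,r5:20
  c13: CDB Add1=-371  regs: r0:7,r1:-371,r2:7,r3:6,r4:14,r5:20

STATUS = VALUE -371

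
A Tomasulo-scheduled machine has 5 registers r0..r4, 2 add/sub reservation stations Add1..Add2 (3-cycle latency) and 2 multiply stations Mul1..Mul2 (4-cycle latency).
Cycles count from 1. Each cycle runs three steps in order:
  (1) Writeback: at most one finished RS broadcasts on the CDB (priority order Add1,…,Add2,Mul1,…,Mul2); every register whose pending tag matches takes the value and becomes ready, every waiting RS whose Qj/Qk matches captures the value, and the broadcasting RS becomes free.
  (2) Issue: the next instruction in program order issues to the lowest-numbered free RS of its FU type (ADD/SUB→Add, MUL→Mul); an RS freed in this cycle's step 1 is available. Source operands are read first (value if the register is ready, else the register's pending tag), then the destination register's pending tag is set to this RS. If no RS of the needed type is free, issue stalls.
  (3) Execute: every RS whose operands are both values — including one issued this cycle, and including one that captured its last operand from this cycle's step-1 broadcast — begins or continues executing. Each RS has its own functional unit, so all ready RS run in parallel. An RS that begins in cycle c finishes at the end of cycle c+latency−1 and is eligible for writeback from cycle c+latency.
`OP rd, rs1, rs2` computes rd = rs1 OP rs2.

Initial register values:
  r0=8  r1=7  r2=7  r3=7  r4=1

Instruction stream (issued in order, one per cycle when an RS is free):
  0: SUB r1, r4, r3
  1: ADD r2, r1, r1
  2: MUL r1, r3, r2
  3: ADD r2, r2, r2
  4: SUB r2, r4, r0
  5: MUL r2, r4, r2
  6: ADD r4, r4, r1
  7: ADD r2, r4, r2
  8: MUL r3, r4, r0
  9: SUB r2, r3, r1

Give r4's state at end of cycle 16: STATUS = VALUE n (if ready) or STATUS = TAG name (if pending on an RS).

STATUS = VALUE -83

c1: issue SUB r1<-Add1 | r0:8,r1:Add1,r2:7,r3:7,r4:1
c2: issue ADD r2<-Add2 | r0:8,r1:Add1,r2:Add2,r3:7,r4:1
c3: issue MUL r1<-Mul1 | r0:8,r1:Mul1,r2:Add2,r3:7,r4:1
c4: CDB Add1=-6; issue ADD r2<-Add1 | r0:8,r1:Mul1,r2:Add1,r3:7,r4:1
c5: stall | r0:8,r1:Mul1,r2:Add1,r3:7,r4:1
c6: stall | r0:8,r1:Mul1,r2:Add1,r3:7,r4:1
c7: CDB Add2=-12; issue SUB r2<-Add2 | r0:8,r1:Mul1,r2:Add2,r3:7,r4:1
c8: issue MUL r2<-Mul2 | r0:8,r1:Mul1,r2:Mul2,r3:7,r4:1
c9: stall | r0:8,r1:Mul1,r2:Mul2,r3:7,r4:1
c10: CDB Add1=-24; issue ADD r4<-Add1 | r0:8,r1:Mul1,r2:Mul2,r3:7,r4:Add1
c11: CDB Add2=-7; issue ADD r2<-Add2 | r0:8,r1:Mul1,r2:Add2,r3:7,r4:Add1
c12: CDB Mul1=-84; issue MUL r3<-Mul1 | r0:8,r1:-84,r2:Add2,r3:Mul1,r4:Add1
c13: stall | r0:8,r1:-84,r2:Add2,r3:Mul1,r4:Add1
c14: stall | r0:8,r1:-84,r2:Add2,r3:Mul1,r4:Add1
c15: CDB Add1=-83; issue SUB r2<-Add1 | r0:8,r1:-84,r2:Add1,r3:Mul1,r4:-83
c16: CDB Mul2=-7 | r0:8,r1:-84,r2:Add1,r3:Mul1,r4:-83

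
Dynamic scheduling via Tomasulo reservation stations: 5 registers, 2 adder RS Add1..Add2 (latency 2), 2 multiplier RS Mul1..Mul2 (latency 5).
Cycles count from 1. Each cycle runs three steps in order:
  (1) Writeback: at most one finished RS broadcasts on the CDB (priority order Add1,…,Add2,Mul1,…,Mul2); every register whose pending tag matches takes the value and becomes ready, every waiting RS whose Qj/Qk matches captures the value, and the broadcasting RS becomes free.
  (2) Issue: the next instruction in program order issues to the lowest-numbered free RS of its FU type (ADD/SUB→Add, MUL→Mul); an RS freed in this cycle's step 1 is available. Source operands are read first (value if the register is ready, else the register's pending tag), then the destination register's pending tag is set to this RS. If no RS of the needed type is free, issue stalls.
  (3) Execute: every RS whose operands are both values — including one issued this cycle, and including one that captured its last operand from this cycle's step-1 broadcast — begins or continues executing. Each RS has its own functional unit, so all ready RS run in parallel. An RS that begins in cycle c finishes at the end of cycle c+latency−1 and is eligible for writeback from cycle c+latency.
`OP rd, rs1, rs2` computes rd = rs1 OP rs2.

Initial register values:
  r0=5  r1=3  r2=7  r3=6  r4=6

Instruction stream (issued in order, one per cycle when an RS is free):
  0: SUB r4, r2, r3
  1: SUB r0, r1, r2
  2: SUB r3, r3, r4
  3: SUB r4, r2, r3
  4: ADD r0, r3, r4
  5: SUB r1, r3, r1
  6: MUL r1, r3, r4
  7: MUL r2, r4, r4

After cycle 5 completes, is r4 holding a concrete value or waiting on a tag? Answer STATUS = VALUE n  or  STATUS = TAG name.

cycle 1: issue SUB r4<-Add1 // r0:5,r1:3,r2:7,r3:6,r4:Add1
cycle 2: issue SUB r0<-Add2 // r0:Add2,r1:3,r2:7,r3:6,r4:Add1
cycle 3: CDB Add1=1; issue SUB r3<-Add1 // r0:Add2,r1:3,r2:7,r3:Add1,r4:1
cycle 4: CDB Add2=-4; issue SUB r4<-Add2 // r0:-4,r1:3,r2:7,r3:Add1,r4:Add2
cycle 5: CDB Add1=5; issue ADD r0<-Add1 // r0:Add1,r1:3,r2:7,r3:5,r4:Add2

STATUS = TAG Add2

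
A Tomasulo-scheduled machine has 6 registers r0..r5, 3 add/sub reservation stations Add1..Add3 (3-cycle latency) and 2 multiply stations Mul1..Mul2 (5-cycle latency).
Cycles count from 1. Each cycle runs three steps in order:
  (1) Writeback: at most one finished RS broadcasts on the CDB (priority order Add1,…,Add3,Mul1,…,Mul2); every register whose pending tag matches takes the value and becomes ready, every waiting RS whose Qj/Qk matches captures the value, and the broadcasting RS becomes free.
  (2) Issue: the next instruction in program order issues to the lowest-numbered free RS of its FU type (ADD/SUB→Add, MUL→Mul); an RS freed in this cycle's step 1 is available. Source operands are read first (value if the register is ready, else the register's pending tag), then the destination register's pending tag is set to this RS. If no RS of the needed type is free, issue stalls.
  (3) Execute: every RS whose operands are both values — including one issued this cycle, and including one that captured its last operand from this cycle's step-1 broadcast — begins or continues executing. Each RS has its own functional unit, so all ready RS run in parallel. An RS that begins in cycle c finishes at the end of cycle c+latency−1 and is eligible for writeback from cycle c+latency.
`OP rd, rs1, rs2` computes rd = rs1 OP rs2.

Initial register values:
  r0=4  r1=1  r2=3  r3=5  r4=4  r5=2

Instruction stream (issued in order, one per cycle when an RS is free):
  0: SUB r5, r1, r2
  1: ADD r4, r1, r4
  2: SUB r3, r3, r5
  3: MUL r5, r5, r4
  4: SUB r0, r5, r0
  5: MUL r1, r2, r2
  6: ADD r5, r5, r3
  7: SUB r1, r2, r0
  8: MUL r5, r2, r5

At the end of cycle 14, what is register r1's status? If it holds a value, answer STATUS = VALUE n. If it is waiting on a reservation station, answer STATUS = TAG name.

STATUS = TAG Add3

c1: issue SUB r5<-Add1 | r0:4,r1:1,r2:3,r3:5,r4:4,r5:Add1
c2: issue ADD r4<-Add2 | r0:4,r1:1,r2:3,r3:5,r4:Add2,r5:Add1
c3: issue SUB r3<-Add3 | r0:4,r1:1,r2:3,r3:Add3,r4:Add2,r5:Add1
c4: CDB Add1=-2; issue MUL r5<-Mul1 | r0:4,r1:1,r2:3,r3:Add3,r4:Add2,r5:Mul1
c5: CDB Add2=5; issue SUB r0<-Add1 | r0:Add1,r1:1,r2:3,r3:Add3,r4:5,r5:Mul1
c6: issue MUL r1<-Mul2 | r0:Add1,r1:Mul2,r2:3,r3:Add3,r4:5,r5:Mul1
c7: CDB Add3=7; issue ADD r5<-Add2 | r0:Add1,r1:Mul2,r2:3,r3:7,r4:5,r5:Add2
c8: issue SUB r1<-Add3 | r0:Add1,r1:Add3,r2:3,r3:7,r4:5,r5:Add2
c9: stall | r0:Add1,r1:Add3,r2:3,r3:7,r4:5,r5:Add2
c10: CDB Mul1=-10; issue MUL r5<-Mul1 | r0:Add1,r1:Add3,r2:3,r3:7,r4:5,r5:Mul1
c11: CDB Mul2=9 | r0:Add1,r1:Add3,r2:3,r3:7,r4:5,r5:Mul1
c12: - | r0:Add1,r1:Add3,r2:3,r3:7,r4:5,r5:Mul1
c13: CDB Add1=-14 | r0:-14,r1:Add3,r2:3,r3:7,r4:5,r5:Mul1
c14: CDB Add2=-3 | r0:-14,r1:Add3,r2:3,r3:7,r4:5,r5:Mul1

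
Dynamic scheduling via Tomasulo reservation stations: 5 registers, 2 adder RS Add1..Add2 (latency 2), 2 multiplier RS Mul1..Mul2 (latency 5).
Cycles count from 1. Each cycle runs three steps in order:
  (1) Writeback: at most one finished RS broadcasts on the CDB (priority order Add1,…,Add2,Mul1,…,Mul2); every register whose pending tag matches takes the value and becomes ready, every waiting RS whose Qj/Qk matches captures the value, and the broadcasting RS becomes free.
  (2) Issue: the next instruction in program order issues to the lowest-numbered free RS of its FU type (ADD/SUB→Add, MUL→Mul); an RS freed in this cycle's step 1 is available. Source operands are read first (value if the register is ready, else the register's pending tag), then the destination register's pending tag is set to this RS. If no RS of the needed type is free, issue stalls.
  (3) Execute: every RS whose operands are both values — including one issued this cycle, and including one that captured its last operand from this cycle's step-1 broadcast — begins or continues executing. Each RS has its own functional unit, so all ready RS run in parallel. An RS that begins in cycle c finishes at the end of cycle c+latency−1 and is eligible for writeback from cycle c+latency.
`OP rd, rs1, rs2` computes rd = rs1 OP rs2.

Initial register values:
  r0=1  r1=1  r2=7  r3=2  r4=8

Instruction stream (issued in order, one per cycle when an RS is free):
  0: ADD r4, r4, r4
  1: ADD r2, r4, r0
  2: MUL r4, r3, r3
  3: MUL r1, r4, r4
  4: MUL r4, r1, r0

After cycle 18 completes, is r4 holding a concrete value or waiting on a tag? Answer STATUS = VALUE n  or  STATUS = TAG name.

STATUS = VALUE 16

c1: issue ADD r4<-Add1 | r0:1,r1:1,r2:7,r3:2,r4:Add1
c2: issue ADD r2<-Add2 | r0:1,r1:1,r2:Add2,r3:2,r4:Add1
c3: CDB Add1=16; issue MUL r4<-Mul1 | r0:1,r1:1,r2:Add2,r3:2,r4:Mul1
c4: issue MUL r1<-Mul2 | r0:1,r1:Mul2,r2:Add2,r3:2,r4:Mul1
c5: CDB Add2=17; stall | r0:1,r1:Mul2,r2:17,r3:2,r4:Mul1
c6: stall | r0:1,r1:Mul2,r2:17,r3:2,r4:Mul1
c7: stall | r0:1,r1:Mul2,r2:17,r3:2,r4:Mul1
c8: CDB Mul1=4; issue MUL r4<-Mul1 | r0:1,r1:Mul2,r2:17,r3:2,r4:Mul1
c9: - | r0:1,r1:Mul2,r2:17,r3:2,r4:Mul1
c10: - | r0:1,r1:Mul2,r2:17,r3:2,r4:Mul1
c11: - | r0:1,r1:Mul2,r2:17,r3:2,r4:Mul1
c12: - | r0:1,r1:Mul2,r2:17,r3:2,r4:Mul1
c13: CDB Mul2=16 | r0:1,r1:16,r2:17,r3:2,r4:Mul1
c14: - | r0:1,r1:16,r2:17,r3:2,r4:Mul1
c15: - | r0:1,r1:16,r2:17,r3:2,r4:Mul1
c16: - | r0:1,r1:16,r2:17,r3:2,r4:Mul1
c17: - | r0:1,r1:16,r2:17,r3:2,r4:Mul1
c18: CDB Mul1=16 | r0:1,r1:16,r2:17,r3:2,r4:16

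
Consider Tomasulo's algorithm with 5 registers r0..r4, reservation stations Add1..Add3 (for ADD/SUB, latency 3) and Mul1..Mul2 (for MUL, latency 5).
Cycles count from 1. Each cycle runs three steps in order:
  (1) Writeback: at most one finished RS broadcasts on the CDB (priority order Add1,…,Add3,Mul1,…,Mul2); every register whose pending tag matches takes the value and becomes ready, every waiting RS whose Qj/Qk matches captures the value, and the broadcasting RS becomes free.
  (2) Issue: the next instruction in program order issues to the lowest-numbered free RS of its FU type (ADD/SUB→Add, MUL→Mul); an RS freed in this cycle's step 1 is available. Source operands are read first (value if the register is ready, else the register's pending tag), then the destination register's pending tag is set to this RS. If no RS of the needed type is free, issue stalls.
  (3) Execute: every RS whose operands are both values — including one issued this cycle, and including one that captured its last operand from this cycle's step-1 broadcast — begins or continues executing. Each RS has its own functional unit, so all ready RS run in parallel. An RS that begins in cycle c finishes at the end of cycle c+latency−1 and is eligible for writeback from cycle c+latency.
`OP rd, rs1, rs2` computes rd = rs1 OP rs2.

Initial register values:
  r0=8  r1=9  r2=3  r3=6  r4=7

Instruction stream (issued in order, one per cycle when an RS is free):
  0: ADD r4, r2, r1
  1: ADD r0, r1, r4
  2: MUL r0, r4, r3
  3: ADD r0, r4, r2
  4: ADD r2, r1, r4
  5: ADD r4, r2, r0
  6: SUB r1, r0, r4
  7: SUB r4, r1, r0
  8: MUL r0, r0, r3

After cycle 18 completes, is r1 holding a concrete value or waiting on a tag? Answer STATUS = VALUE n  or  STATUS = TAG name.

STATUS = VALUE -21

  c1: issue ADD r4<-Add1  regs: r0:8,r1:9,r2:3,r3:6,r4:Add1
  c2: issue ADD r0<-Add2  regs: r0:Add2,r1:9,r2:3,r3:6,r4:Add1
  c3: issue MUL r0<-Mul1  regs: r0:Mul1,r1:9,r2:3,r3:6,r4:Add1
  c4: CDB Add1=12; issue ADD r0<-Add1  regs: r0:Add1,r1:9,r2:3,r3:6,r4:12
  c5: issue ADD r2<-Add3  regs: r0:Add1,r1:9,r2:Add3,r3:6,r4:12
  c6: stall  regs: r0:Add1,r1:9,r2:Add3,r3:6,r4:12
  c7: CDB Add1=15; issue ADD r4<-Add1  regs: r0:15,r1:9,r2:Add3,r3:6,r4:Add1
  c8: CDB Add2=21; issue SUB r1<-Add2  regs: r0:15,r1:Add2,r2:Add3,r3:6,r4:Add1
  c9: CDB Add3=21; issue SUB r4<-Add3  regs: r0:15,r1:Add2,r2:21,r3:6,r4:Add3
  c10: CDB Mul1=72; issue MUL r0<-Mul1  regs: r0:Mul1,r1:Add2,r2:21,r3:6,r4:Add3
  c11: -  regs: r0:Mul1,r1:Add2,r2:21,r3:6,r4:Add3
  c12: CDB Add1=36  regs: r0:Mul1,r1:Add2,r2:21,r3:6,r4:Add3
  c13: -  regs: r0:Mul1,r1:Add2,r2:21,r3:6,r4:Add3
  c14: -  regs: r0:Mul1,r1:Add2,r2:21,r3:6,r4:Add3
  c15: CDB Add2=-21  regs: r0:Mul1,r1:-21,r2:21,r3:6,r4:Add3
  c16: CDB Mul1=90  regs: r0:90,r1:-21,r2:21,r3:6,r4:Add3
  c17: -  regs: r0:90,r1:-21,r2:21,r3:6,r4:Add3
  c18: CDB Add3=-36  regs: r0:90,r1:-21,r2:21,r3:6,r4:-36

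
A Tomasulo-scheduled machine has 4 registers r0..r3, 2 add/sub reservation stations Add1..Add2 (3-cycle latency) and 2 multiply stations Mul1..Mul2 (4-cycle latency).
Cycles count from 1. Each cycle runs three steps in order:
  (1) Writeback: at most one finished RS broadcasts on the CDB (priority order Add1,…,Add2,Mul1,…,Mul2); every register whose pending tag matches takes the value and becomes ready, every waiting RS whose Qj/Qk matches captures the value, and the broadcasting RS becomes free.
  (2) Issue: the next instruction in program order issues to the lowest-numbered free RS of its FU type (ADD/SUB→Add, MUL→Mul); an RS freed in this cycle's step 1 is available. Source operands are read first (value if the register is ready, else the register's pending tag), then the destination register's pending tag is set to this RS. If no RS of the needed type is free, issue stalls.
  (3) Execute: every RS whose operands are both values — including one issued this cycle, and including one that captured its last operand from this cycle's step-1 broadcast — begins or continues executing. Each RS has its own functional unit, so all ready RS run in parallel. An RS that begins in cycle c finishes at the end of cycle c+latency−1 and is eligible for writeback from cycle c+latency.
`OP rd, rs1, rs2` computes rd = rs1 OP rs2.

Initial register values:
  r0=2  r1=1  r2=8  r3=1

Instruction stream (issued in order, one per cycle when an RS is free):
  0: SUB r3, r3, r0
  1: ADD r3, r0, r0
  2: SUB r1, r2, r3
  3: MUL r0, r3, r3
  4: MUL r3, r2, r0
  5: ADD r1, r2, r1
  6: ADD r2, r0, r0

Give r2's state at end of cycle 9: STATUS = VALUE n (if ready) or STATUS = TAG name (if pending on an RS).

STATUS = TAG Add1

cycle 1: issue SUB r3<-Add1 // r0:2,r1:1,r2:8,r3:Add1
cycle 2: issue ADD r3<-Add2 // r0:2,r1:1,r2:8,r3:Add2
cycle 3: stall // r0:2,r1:1,r2:8,r3:Add2
cycle 4: CDB Add1=-1; issue SUB r1<-Add1 // r0:2,r1:Add1,r2:8,r3:Add2
cycle 5: CDB Add2=4; issue MUL r0<-Mul1 // r0:Mul1,r1:Add1,r2:8,r3:4
cycle 6: issue MUL r3<-Mul2 // r0:Mul1,r1:Add1,r2:8,r3:Mul2
cycle 7: issue ADD r1<-Add2 // r0:Mul1,r1:Add2,r2:8,r3:Mul2
cycle 8: CDB Add1=4; issue ADD r2<-Add1 // r0:Mul1,r1:Add2,r2:Add1,r3:Mul2
cycle 9: CDB Mul1=16 // r0:16,r1:Add2,r2:Add1,r3:Mul2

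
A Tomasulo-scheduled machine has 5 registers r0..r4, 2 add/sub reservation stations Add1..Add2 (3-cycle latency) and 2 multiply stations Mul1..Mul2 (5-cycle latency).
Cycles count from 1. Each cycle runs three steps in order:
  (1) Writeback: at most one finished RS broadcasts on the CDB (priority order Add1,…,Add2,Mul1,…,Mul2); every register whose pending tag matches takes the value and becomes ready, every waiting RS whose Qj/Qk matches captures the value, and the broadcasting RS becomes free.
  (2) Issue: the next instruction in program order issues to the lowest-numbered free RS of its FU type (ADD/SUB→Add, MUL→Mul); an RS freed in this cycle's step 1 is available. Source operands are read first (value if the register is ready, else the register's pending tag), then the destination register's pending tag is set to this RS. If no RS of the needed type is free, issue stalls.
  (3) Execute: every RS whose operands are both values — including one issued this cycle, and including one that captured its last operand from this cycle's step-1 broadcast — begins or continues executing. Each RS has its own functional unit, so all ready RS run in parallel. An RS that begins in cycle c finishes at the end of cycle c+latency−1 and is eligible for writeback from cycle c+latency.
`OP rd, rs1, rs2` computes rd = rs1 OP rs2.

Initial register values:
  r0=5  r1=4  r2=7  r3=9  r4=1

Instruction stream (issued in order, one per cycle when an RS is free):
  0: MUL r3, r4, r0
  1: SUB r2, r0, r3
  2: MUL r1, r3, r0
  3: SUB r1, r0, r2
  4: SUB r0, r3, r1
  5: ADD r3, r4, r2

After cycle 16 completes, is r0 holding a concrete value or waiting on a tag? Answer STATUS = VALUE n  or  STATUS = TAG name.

STATUS = VALUE 0

c1: issue MUL r3<-Mul1 | r0:5,r1:4,r2:7,r3:Mul1,r4:1
c2: issue SUB r2<-Add1 | r0:5,r1:4,r2:Add1,r3:Mul1,r4:1
c3: issue MUL r1<-Mul2 | r0:5,r1:Mul2,r2:Add1,r3:Mul1,r4:1
c4: issue SUB r1<-Add2 | r0:5,r1:Add2,r2:Add1,r3:Mul1,r4:1
c5: stall | r0:5,r1:Add2,r2:Add1,r3:Mul1,r4:1
c6: CDB Mul1=5; stall | r0:5,r1:Add2,r2:Add1,r3:5,r4:1
c7: stall | r0:5,r1:Add2,r2:Add1,r3:5,r4:1
c8: stall | r0:5,r1:Add2,r2:Add1,r3:5,r4:1
c9: CDB Add1=0; issue SUB r0<-Add1 | r0:Add1,r1:Add2,r2:0,r3:5,r4:1
c10: stall | r0:Add1,r1:Add2,r2:0,r3:5,r4:1
c11: CDB Mul2=25; stall | r0:Add1,r1:Add2,r2:0,r3:5,r4:1
c12: CDB Add2=5; issue ADD r3<-Add2 | r0:Add1,r1:5,r2:0,r3:Add2,r4:1
c13: - | r0:Add1,r1:5,r2:0,r3:Add2,r4:1
c14: - | r0:Add1,r1:5,r2:0,r3:Add2,r4:1
c15: CDB Add1=0 | r0:0,r1:5,r2:0,r3:Add2,r4:1
c16: CDB Add2=1 | r0:0,r1:5,r2:0,r3:1,r4:1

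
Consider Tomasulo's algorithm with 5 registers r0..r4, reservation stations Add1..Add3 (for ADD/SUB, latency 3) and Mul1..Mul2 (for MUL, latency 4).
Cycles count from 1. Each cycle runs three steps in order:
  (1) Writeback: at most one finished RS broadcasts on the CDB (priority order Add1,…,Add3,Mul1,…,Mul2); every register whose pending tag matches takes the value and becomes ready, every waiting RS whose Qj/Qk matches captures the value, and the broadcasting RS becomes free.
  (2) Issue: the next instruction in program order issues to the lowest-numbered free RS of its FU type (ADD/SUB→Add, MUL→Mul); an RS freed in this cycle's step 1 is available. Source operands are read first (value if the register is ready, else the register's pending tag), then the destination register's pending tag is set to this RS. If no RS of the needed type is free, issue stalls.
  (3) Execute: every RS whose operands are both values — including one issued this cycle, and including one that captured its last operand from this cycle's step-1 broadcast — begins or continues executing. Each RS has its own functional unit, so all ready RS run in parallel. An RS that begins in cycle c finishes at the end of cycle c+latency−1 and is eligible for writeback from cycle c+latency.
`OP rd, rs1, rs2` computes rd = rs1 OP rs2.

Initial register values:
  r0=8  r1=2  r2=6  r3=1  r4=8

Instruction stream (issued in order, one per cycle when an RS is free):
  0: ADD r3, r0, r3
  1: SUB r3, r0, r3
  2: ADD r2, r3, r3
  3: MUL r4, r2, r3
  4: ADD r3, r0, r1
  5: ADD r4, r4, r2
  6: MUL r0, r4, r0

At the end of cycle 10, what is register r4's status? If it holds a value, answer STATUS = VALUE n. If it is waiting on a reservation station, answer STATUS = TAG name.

STATUS = TAG Add2

cycle 1: issue ADD r3<-Add1 // r0:8,r1:2,r2:6,r3:Add1,r4:8
cycle 2: issue SUB r3<-Add2 // r0:8,r1:2,r2:6,r3:Add2,r4:8
cycle 3: issue ADD r2<-Add3 // r0:8,r1:2,r2:Add3,r3:Add2,r4:8
cycle 4: CDB Add1=9; issue MUL r4<-Mul1 // r0:8,r1:2,r2:Add3,r3:Add2,r4:Mul1
cycle 5: issue ADD r3<-Add1 // r0:8,r1:2,r2:Add3,r3:Add1,r4:Mul1
cycle 6: stall // r0:8,r1:2,r2:Add3,r3:Add1,r4:Mul1
cycle 7: CDB Add2=-1; issue ADD r4<-Add2 // r0:8,r1:2,r2:Add3,r3:Add1,r4:Add2
cycle 8: CDB Add1=10; issue MUL r0<-Mul2 // r0:Mul2,r1:2,r2:Add3,r3:10,r4:Add2
cycle 9: - // r0:Mul2,r1:2,r2:Add3,r3:10,r4:Add2
cycle 10: CDB Add3=-2 // r0:Mul2,r1:2,r2:-2,r3:10,r4:Add2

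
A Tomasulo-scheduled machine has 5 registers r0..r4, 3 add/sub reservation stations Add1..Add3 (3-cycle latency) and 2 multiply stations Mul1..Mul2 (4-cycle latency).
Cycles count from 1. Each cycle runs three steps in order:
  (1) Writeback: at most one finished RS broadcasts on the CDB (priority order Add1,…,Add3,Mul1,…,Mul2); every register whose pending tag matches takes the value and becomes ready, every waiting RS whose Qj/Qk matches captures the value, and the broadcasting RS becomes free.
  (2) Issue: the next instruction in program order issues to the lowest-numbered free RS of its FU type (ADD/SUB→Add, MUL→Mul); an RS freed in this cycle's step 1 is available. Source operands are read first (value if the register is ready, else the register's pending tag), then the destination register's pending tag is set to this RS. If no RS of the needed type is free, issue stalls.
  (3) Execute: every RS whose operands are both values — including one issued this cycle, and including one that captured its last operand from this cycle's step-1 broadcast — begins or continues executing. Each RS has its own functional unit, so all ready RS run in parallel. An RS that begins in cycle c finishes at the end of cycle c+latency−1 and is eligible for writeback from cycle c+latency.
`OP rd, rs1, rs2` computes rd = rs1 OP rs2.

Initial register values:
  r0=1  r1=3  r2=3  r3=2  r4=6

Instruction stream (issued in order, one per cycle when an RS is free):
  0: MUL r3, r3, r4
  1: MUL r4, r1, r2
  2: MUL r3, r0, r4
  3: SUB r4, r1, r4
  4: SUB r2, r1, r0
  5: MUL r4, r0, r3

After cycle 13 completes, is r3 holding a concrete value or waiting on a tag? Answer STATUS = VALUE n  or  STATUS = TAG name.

c1: issue MUL r3<-Mul1 | r0:1,r1:3,r2:3,r3:Mul1,r4:6
c2: issue MUL r4<-Mul2 | r0:1,r1:3,r2:3,r3:Mul1,r4:Mul2
c3: stall | r0:1,r1:3,r2:3,r3:Mul1,r4:Mul2
c4: stall | r0:1,r1:3,r2:3,r3:Mul1,r4:Mul2
c5: CDB Mul1=12; issue MUL r3<-Mul1 | r0:1,r1:3,r2:3,r3:Mul1,r4:Mul2
c6: CDB Mul2=9; issue SUB r4<-Add1 | r0:1,r1:3,r2:3,r3:Mul1,r4:Add1
c7: issue SUB r2<-Add2 | r0:1,r1:3,r2:Add2,r3:Mul1,r4:Add1
c8: issue MUL r4<-Mul2 | r0:1,r1:3,r2:Add2,r3:Mul1,r4:Mul2
c9: CDB Add1=-6 | r0:1,r1:3,r2:Add2,r3:Mul1,r4:Mul2
c10: CDB Add2=2 | r0:1,r1:3,r2:2,r3:Mul1,r4:Mul2
c11: CDB Mul1=9 | r0:1,r1:3,r2:2,r3:9,r4:Mul2
c12: - | r0:1,r1:3,r2:2,r3:9,r4:Mul2
c13: - | r0:1,r1:3,r2:2,r3:9,r4:Mul2

STATUS = VALUE 9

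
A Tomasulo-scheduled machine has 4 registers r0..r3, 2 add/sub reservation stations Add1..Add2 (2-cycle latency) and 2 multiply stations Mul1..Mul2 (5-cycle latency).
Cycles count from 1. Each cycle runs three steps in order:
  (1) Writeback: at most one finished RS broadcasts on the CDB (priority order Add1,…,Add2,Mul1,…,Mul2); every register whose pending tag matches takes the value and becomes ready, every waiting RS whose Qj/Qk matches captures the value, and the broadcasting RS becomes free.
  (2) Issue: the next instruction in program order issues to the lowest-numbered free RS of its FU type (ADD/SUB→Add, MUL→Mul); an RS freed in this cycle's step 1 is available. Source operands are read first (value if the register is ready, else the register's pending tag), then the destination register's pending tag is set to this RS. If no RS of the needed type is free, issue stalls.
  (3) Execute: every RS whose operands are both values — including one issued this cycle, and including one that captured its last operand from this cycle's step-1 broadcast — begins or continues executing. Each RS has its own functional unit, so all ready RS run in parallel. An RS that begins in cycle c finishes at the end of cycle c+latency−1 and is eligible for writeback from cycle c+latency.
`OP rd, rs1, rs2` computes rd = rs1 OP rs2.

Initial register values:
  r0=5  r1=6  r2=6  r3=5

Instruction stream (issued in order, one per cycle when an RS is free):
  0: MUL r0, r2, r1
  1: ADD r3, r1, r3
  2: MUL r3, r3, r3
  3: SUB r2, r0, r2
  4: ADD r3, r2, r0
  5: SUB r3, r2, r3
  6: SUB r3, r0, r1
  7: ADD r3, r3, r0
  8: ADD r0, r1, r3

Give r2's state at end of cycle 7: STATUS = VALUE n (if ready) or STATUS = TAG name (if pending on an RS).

STATUS = TAG Add1

cycle 1: issue MUL r0<-Mul1 // r0:Mul1,r1:6,r2:6,r3:5
cycle 2: issue ADD r3<-Add1 // r0:Mul1,r1:6,r2:6,r3:Add1
cycle 3: issue MUL r3<-Mul2 // r0:Mul1,r1:6,r2:6,r3:Mul2
cycle 4: CDB Add1=11; issue SUB r2<-Add1 // r0:Mul1,r1:6,r2:Add1,r3:Mul2
cycle 5: issue ADD r3<-Add2 // r0:Mul1,r1:6,r2:Add1,r3:Add2
cycle 6: CDB Mul1=36; stall // r0:36,r1:6,r2:Add1,r3:Add2
cycle 7: stall // r0:36,r1:6,r2:Add1,r3:Add2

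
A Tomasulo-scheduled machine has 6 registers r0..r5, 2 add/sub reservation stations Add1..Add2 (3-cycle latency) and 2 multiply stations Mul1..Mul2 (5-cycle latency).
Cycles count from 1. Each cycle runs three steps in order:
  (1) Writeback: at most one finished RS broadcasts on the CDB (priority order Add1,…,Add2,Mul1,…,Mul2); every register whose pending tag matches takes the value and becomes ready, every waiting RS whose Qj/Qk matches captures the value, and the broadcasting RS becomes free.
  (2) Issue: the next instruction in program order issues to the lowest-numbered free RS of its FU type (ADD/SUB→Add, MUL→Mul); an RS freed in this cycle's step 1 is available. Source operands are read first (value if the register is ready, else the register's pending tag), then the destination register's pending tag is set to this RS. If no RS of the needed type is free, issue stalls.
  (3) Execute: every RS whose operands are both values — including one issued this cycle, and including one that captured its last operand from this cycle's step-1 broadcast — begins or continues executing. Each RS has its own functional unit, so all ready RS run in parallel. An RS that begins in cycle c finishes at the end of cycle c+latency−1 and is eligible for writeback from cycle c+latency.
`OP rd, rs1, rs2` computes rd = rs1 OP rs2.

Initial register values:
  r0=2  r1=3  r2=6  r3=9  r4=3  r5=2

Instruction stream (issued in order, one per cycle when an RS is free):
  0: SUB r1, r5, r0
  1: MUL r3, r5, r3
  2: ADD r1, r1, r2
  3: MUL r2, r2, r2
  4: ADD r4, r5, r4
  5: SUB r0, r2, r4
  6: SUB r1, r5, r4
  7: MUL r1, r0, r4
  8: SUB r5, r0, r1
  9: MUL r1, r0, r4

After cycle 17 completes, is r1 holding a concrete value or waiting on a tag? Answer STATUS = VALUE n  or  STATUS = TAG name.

STATUS = TAG Mul2

c1: issue SUB r1<-Add1 | r0:2,r1:Add1,r2:6,r3:9,r4:3,r5:2
c2: issue MUL r3<-Mul1 | r0:2,r1:Add1,r2:6,r3:Mul1,r4:3,r5:2
c3: issue ADD r1<-Add2 | r0:2,r1:Add2,r2:6,r3:Mul1,r4:3,r5:2
c4: CDB Add1=0; issue MUL r2<-Mul2 | r0:2,r1:Add2,r2:Mul2,r3:Mul1,r4:3,r5:2
c5: issue ADD r4<-Add1 | r0:2,r1:Add2,r2:Mul2,r3:Mul1,r4:Add1,r5:2
c6: stall | r0:2,r1:Add2,r2:Mul2,r3:Mul1,r4:Add1,r5:2
c7: CDB Add2=6; issue SUB r0<-Add2 | r0:Add2,r1:6,r2:Mul2,r3:Mul1,r4:Add1,r5:2
c8: CDB Add1=5; issue SUB r1<-Add1 | r0:Add2,r1:Add1,r2:Mul2,r3:Mul1,r4:5,r5:2
c9: CDB Mul1=18; issue MUL r1<-Mul1 | r0:Add2,r1:Mul1,r2:Mul2,r3:18,r4:5,r5:2
c10: CDB Mul2=36; stall | r0:Add2,r1:Mul1,r2:36,r3:18,r4:5,r5:2
c11: CDB Add1=-3; issue SUB r5<-Add1 | r0:Add2,r1:Mul1,r2:36,r3:18,r4:5,r5:Add1
c12: issue MUL r1<-Mul2 | r0:Add2,r1:Mul2,r2:36,r3:18,r4:5,r5:Add1
c13: CDB Add2=31 | r0:31,r1:Mul2,r2:36,r3:18,r4:5,r5:Add1
c14: - | r0:31,r1:Mul2,r2:36,r3:18,r4:5,r5:Add1
c15: - | r0:31,r1:Mul2,r2:36,r3:18,r4:5,r5:Add1
c16: - | r0:31,r1:Mul2,r2:36,r3:18,r4:5,r5:Add1
c17: - | r0:31,r1:Mul2,r2:36,r3:18,r4:5,r5:Add1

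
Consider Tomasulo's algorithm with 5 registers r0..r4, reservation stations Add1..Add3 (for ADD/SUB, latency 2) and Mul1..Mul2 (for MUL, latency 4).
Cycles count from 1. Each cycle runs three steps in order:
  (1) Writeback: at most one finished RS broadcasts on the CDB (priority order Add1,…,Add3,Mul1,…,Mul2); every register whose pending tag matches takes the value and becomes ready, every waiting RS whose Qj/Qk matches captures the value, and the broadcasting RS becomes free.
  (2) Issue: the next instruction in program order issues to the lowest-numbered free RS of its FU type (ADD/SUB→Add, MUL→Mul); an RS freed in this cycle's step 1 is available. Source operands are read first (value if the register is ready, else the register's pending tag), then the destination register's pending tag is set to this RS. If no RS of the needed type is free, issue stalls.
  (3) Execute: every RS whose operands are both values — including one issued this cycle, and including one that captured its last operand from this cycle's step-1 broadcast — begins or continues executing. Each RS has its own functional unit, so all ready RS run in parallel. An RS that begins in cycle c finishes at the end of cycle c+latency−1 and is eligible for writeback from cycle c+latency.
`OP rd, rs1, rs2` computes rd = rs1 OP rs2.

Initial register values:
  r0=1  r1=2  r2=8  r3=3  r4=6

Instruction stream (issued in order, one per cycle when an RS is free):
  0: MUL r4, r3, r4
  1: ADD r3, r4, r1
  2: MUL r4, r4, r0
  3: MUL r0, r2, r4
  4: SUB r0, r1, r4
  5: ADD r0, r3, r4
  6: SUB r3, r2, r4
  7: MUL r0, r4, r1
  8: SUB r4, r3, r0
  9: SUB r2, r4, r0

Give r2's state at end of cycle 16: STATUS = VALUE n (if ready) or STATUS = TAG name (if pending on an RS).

STATUS = TAG Add2

c1: issue MUL r4<-Mul1 | r0:1,r1:2,r2:8,r3:3,r4:Mul1
c2: issue ADD r3<-Add1 | r0:1,r1:2,r2:8,r3:Add1,r4:Mul1
c3: issue MUL r4<-Mul2 | r0:1,r1:2,r2:8,r3:Add1,r4:Mul2
c4: stall | r0:1,r1:2,r2:8,r3:Add1,r4:Mul2
c5: CDB Mul1=18; issue MUL r0<-Mul1 | r0:Mul1,r1:2,r2:8,r3:Add1,r4:Mul2
c6: issue SUB r0<-Add2 | r0:Add2,r1:2,r2:8,r3:Add1,r4:Mul2
c7: CDB Add1=20; issue ADD r0<-Add1 | r0:Add1,r1:2,r2:8,r3:20,r4:Mul2
c8: issue SUB r3<-Add3 | r0:Add1,r1:2,r2:8,r3:Add3,r4:Mul2
c9: CDB Mul2=18; issue MUL r0<-Mul2 | r0:Mul2,r1:2,r2:8,r3:Add3,r4:18
c10: stall | r0:Mul2,r1:2,r2:8,r3:Add3,r4:18
c11: CDB Add1=38; issue SUB r4<-Add1 | r0:Mul2,r1:2,r2:8,r3:Add3,r4:Add1
c12: CDB Add2=-16; issue SUB r2<-Add2 | r0:Mul2,r1:2,r2:Add2,r3:Add3,r4:Add1
c13: CDB Add3=-10 | r0:Mul2,r1:2,r2:Add2,r3:-10,r4:Add1
c14: CDB Mul1=144 | r0:Mul2,r1:2,r2:Add2,r3:-10,r4:Add1
c15: CDB Mul2=36 | r0:36,r1:2,r2:Add2,r3:-10,r4:Add1
c16: - | r0:36,r1:2,r2:Add2,r3:-10,r4:Add1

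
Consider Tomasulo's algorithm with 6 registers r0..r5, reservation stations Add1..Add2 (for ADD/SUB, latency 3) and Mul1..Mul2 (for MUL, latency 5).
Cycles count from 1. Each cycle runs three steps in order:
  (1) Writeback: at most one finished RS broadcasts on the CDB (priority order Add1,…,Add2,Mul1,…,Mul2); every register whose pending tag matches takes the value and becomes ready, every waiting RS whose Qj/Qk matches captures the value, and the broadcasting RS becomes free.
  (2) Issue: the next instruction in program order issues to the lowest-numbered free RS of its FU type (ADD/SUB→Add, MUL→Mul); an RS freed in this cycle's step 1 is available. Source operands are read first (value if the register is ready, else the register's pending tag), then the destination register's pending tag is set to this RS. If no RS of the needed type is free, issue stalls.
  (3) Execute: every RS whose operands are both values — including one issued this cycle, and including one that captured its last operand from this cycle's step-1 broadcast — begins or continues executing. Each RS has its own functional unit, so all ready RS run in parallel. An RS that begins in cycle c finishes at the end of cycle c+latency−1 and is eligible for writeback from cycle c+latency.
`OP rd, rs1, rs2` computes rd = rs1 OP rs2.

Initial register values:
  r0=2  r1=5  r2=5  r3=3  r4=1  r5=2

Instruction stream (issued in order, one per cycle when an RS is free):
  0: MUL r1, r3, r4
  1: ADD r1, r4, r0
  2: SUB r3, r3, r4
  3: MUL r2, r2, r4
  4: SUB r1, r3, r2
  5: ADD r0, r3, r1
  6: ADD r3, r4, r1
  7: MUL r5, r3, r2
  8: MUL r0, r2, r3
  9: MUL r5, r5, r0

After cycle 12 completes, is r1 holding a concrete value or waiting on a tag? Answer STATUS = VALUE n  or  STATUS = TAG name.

cycle 1: issue MUL r1<-Mul1 // r0:2,r1:Mul1,r2:5,r3:3,r4:1,r5:2
cycle 2: issue ADD r1<-Add1 // r0:2,r1:Add1,r2:5,r3:3,r4:1,r5:2
cycle 3: issue SUB r3<-Add2 // r0:2,r1:Add1,r2:5,r3:Add2,r4:1,r5:2
cycle 4: issue MUL r2<-Mul2 // r0:2,r1:Add1,r2:Mul2,r3:Add2,r4:1,r5:2
cycle 5: CDB Add1=3; issue SUB r1<-Add1 // r0:2,r1:Add1,r2:Mul2,r3:Add2,r4:1,r5:2
cycle 6: CDB Add2=2; issue ADD r0<-Add2 // r0:Add2,r1:Add1,r2:Mul2,r3:2,r4:1,r5:2
cycle 7: CDB Mul1=3; stall // r0:Add2,r1:Add1,r2:Mul2,r3:2,r4:1,r5:2
cycle 8: stall // r0:Add2,r1:Add1,r2:Mul2,r3:2,r4:1,r5:2
cycle 9: CDB Mul2=5; stall // r0:Add2,r1:Add1,r2:5,r3:2,r4:1,r5:2
cycle 10: stall // r0:Add2,r1:Add1,r2:5,r3:2,r4:1,r5:2
cycle 11: stall // r0:Add2,r1:Add1,r2:5,r3:2,r4:1,r5:2
cycle 12: CDB Add1=-3; issue ADD r3<-Add1 // r0:Add2,r1:-3,r2:5,r3:Add1,r4:1,r5:2

STATUS = VALUE -3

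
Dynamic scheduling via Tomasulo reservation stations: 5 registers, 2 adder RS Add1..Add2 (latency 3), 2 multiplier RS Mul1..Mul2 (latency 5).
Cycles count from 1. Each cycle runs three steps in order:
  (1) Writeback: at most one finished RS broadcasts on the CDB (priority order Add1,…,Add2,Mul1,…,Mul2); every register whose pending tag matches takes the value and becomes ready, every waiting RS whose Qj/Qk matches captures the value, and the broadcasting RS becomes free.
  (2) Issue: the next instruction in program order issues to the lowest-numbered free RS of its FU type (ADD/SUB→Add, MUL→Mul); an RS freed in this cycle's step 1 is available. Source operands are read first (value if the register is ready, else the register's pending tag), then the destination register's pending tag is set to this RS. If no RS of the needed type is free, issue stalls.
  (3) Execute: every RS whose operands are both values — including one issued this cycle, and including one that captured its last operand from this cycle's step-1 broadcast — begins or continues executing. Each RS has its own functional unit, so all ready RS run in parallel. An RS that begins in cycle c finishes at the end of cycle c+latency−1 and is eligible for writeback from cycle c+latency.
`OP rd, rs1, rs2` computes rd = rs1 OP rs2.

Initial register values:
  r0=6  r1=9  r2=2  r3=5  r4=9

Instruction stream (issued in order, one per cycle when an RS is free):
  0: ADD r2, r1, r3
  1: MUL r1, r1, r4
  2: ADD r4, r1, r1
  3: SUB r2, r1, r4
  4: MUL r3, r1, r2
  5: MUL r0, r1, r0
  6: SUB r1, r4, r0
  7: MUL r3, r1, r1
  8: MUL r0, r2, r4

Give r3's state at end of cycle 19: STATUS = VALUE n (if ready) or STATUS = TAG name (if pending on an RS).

cycle 1: issue ADD r2<-Add1 // r0:6,r1:9,r2:Add1,r3:5,r4:9
cycle 2: issue MUL r1<-Mul1 // r0:6,r1:Mul1,r2:Add1,r3:5,r4:9
cycle 3: issue ADD r4<-Add2 // r0:6,r1:Mul1,r2:Add1,r3:5,r4:Add2
cycle 4: CDB Add1=14; issue SUB r2<-Add1 // r0:6,r1:Mul1,r2:Add1,r3:5,r4:Add2
cycle 5: issue MUL r3<-Mul2 // r0:6,r1:Mul1,r2:Add1,r3:Mul2,r4:Add2
cycle 6: stall // r0:6,r1:Mul1,r2:Add1,r3:Mul2,r4:Add2
cycle 7: CDB Mul1=81; issue MUL r0<-Mul1 // r0:Mul1,r1:81,r2:Add1,r3:Mul2,r4:Add2
cycle 8: stall // r0:Mul1,r1:81,r2:Add1,r3:Mul2,r4:Add2
cycle 9: stall // r0:Mul1,r1:81,r2:Add1,r3:Mul2,r4:Add2
cycle 10: CDB Add2=162; issue SUB r1<-Add2 // r0:Mul1,r1:Add2,r2:Add1,r3:Mul2,r4:162
cycle 11: stall // r0:Mul1,r1:Add2,r2:Add1,r3:Mul2,r4:162
cycle 12: CDB Mul1=486; issue MUL r3<-Mul1 // r0:486,r1:Add2,r2:Add1,r3:Mul1,r4:162
cycle 13: CDB Add1=-81; stall // r0:486,r1:Add2,r2:-81,r3:Mul1,r4:162
cycle 14: stall // r0:486,r1:Add2,r2:-81,r3:Mul1,r4:162
cycle 15: CDB Add2=-324; stall // r0:486,r1:-324,r2:-81,r3:Mul1,r4:162
cycle 16: stall // r0:486,r1:-324,r2:-81,r3:Mul1,r4:162
cycle 17: stall // r0:486,r1:-324,r2:-81,r3:Mul1,r4:162
cycle 18: CDB Mul2=-6561; issue MUL r0<-Mul2 // r0:Mul2,r1:-324,r2:-81,r3:Mul1,r4:162
cycle 19: - // r0:Mul2,r1:-324,r2:-81,r3:Mul1,r4:162

STATUS = TAG Mul1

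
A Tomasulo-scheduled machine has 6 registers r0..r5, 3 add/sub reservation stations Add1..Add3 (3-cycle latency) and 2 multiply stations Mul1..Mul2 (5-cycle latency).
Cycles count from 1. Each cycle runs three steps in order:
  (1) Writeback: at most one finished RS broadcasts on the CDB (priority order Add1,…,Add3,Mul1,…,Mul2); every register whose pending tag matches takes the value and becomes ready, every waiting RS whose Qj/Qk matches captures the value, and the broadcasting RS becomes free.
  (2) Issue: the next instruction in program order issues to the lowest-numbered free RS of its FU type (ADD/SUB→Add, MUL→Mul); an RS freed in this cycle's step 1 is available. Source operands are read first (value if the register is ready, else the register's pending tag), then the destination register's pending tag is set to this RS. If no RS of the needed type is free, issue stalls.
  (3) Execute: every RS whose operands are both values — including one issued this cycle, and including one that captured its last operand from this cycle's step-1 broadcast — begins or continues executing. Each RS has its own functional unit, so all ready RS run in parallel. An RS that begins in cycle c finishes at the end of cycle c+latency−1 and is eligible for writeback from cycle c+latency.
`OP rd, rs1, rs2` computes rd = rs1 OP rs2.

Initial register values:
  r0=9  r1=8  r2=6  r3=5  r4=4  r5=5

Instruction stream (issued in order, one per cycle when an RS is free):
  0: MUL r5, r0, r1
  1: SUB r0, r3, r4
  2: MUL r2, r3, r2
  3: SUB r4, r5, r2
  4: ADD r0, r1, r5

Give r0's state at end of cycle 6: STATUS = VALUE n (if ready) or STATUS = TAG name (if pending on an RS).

cycle 1: issue MUL r5<-Mul1 // r0:9,r1:8,r2:6,r3:5,r4:4,r5:Mul1
cycle 2: issue SUB r0<-Add1 // r0:Add1,r1:8,r2:6,r3:5,r4:4,r5:Mul1
cycle 3: issue MUL r2<-Mul2 // r0:Add1,r1:8,r2:Mul2,r3:5,r4:4,r5:Mul1
cycle 4: issue SUB r4<-Add2 // r0:Add1,r1:8,r2:Mul2,r3:5,r4:Add2,r5:Mul1
cycle 5: CDB Add1=1; issue ADD r0<-Add1 // r0:Add1,r1:8,r2:Mul2,r3:5,r4:Add2,r5:Mul1
cycle 6: CDB Mul1=72 // r0:Add1,r1:8,r2:Mul2,r3:5,r4:Add2,r5:72

STATUS = TAG Add1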